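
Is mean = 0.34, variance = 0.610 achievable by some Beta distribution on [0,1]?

The Beta variance bound is σ² < μ(1−μ).
Here μ(1−μ) = 0.34×0.66 = 0.2244, and 0.610 ≥ 0.2244.

No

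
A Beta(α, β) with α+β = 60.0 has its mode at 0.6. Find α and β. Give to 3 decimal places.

Since the density peak of Beta(α,β) is at (α−1)/(α+β−2),
α = 1 + 0.6(60.0−2) = 35.800 and β = 60.0 − 35.800 = 24.200.

α = 35.800, β = 24.200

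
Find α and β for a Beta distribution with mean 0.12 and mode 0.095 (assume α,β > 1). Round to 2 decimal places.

α = 3.89, β = 28.51

With s = α+β: μ = α/s and mode = (α−1)/(s−2). Eliminating α = μs,
μs − 1 = m(s−2) ⇒ s(μ−m) = 1−2m ⇒ s = 0.810/0.025 = 32.4000.
So α = μs = 3.89, β = (1−μ)s = 28.51.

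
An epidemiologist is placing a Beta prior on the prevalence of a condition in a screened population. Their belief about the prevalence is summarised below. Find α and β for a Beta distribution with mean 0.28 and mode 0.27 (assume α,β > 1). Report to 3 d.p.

With s = α+β: μ = α/s and mode = (α−1)/(s−2). Eliminating α = μs,
μs − 1 = m(s−2) ⇒ s(μ−m) = 1−2m ⇒ s = 0.46/0.01 = 46.0000.
So α = μs = 12.880, β = (1−μ)s = 33.120.

α = 12.880, β = 33.120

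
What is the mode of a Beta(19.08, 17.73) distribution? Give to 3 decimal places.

0.519

With α,β > 1, mode = (α−1)/(α+β−2) = 18.08/34.81 = 0.519.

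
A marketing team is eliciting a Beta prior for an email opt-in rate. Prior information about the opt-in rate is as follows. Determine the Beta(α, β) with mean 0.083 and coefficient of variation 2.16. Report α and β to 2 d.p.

Var = (CV·μ)² = (2.16×0.083)² = 0.032141.
α+β = μ(1−μ)/Var − 1 = 0.076111/0.032141 − 1 = 1.3680.
Thus α = 0.083·1.3680 = 0.11 and β = 0.917·1.3680 = 1.25.

α = 0.11, β = 1.25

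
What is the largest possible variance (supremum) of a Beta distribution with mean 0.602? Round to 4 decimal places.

For fixed mean μ the Beta variance is μ(1−μ)/(α+β+1), increasing as α+β decreases.
Its least upper bound (not attained) is μ(1−μ) = 0.602·0.398 = 0.2396.

0.2396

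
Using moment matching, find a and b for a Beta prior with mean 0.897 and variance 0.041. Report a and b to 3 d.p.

Write ν = a+b; then a = μν and Var = μ(1−μ)/(ν+1).
ν = μ(1−μ)/Var − 1 = 0.092391/0.041 − 1 = 1.2534.
a = 0.897·1.2534 = 1.124, b = 0.103·1.2534 = 0.129.

a = 1.124, b = 0.129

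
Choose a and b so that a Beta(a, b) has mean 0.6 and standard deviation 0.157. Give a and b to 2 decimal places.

First σ² = 0.024649. Setting a = μn, b = (1−μ)n with n = a+b,
μ(1−μ)/(n+1) = 0.024649 ⇒ n+1 = 0.24/0.024649 = 9.7367 ⇒ n = 8.7367.
Hence a = 0.6×8.7367 = 5.24, b = 0.4×8.7367 = 3.49.

a = 5.24, b = 3.49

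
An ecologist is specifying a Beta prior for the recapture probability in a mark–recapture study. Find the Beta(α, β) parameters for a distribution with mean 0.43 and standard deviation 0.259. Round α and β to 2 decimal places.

α = 1.14, β = 1.51

Variance = 0.259² = 0.067081. The moment-matching identity α+β = μ(1−μ)/Var − 1 gives
α+β = 0.2451/0.067081 − 1 = 2.6538, so α = μ·2.6538 = 1.14 and β = (1−μ)·2.6538 = 1.51.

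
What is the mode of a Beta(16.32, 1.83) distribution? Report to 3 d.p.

The density x^(α−1)(1−x)^(β−1) is maximised at (α−1)/(α+β−2) = 15.32/16.15 = 0.949.

0.949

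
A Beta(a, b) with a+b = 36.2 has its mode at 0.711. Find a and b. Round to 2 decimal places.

a = 25.32, b = 10.88

Mode = (a−1)/(κ−2) with κ = a+b, so a−1 = 0.711·34.2 = 24.32.
a = 25.32; b = κ − a = 10.88.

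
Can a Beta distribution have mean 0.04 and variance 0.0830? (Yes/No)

For any Beta, Var(X) < E[X]·(1−E[X]).
Here μ(1−μ) = 0.04×0.96 = 0.0384, and 0.0830 ≥ 0.0384.

No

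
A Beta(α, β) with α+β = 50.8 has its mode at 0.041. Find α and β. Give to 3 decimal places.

α = 3.001, β = 47.799

For α,β>1 the mode is (α−1)/(α+β−2), so α = mode·(κ−2)+1 = 0.041×48.8+1 = 3.001.
And β = (1−mode)·(κ−2)+1 = 0.959×48.8+1 = 47.799.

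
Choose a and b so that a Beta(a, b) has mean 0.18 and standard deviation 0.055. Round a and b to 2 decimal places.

σ² = 0.055² = 0.003025.
With s = a+b, Var = μ(1−μ)/(s+1), so s+1 = (0.18×0.82)/0.003025 = 48.7934 and s = 47.7934.
a = μs = 8.60, b = (1−μ)s = 39.19.

a = 8.60, b = 39.19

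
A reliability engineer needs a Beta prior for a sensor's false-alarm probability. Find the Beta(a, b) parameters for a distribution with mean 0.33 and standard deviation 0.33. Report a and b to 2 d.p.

a = 0.34, b = 0.69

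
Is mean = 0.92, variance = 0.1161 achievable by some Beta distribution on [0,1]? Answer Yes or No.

No

A Beta with mean μ has variance μ(1−μ)/(α+β+1) < μ(1−μ).
Here μ(1−μ) = 0.92×0.08 = 0.0736, and 0.1161 ≥ 0.0736.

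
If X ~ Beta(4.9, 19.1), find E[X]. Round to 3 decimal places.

0.204

The Beta mean is α/(α+β) = 4.9/(4.9+19.1) = 0.204.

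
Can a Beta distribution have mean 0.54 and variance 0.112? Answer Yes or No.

For any Beta, Var(X) < E[X]·(1−E[X]).
Here μ(1−μ) = 0.54×0.46 = 0.2484, and 0.112 < 0.2484.

Yes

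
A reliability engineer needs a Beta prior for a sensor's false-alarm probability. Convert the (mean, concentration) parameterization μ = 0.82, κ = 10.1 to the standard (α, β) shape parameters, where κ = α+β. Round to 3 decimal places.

α = 8.282, β = 1.818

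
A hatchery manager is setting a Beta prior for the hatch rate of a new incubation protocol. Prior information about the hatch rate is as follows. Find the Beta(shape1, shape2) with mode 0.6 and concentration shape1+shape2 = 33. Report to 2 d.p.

For shape1,shape2>1 the mode is (shape1−1)/(shape1+shape2−2), so shape1 = mode·(κ−2)+1 = 0.6×31+1 = 19.60.
And shape2 = (1−mode)·(κ−2)+1 = 0.4×31+1 = 13.40.

shape1 = 19.60, shape2 = 13.40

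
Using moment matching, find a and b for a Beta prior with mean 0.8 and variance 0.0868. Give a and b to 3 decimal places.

a = 0.675, b = 0.169

Let s = a+b. The Beta variance is μ(1−μ)/(s+1).
So s+1 = μ(1−μ)/σ² = (0.8×0.2)/0.0868 = 0.16/0.0868 = 1.8433, giving s = 0.8433.
Then a = μs = 0.8×0.8433 = 0.675 and b = (1−μ)s = 0.2×0.8433 = 0.169.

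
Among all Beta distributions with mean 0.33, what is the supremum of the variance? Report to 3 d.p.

For fixed mean μ the Beta variance is μ(1−μ)/(α+β+1), increasing as α+β decreases.
Its least upper bound (not attained) is μ(1−μ) = 0.33·0.67 = 0.221.

0.221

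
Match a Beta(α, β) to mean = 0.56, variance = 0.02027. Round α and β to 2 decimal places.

α = 6.25, β = 4.91

Write ν = α+β; then α = μν and Var = μ(1−μ)/(ν+1).
ν = μ(1−μ)/Var − 1 = 0.2464/0.02027 − 1 = 11.1559.
α = 0.56·11.1559 = 6.25, β = 0.44·11.1559 = 4.91.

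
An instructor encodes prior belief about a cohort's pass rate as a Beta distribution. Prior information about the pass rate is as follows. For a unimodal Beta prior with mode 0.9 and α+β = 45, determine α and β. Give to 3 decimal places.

For α,β>1 the mode is (α−1)/(α+β−2), so α = mode·(κ−2)+1 = 0.9×43+1 = 39.700.
And β = (1−mode)·(κ−2)+1 = 0.1×43+1 = 5.300.

α = 39.700, β = 5.300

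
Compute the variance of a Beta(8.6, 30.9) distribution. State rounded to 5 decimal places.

α+β = 39.5 and αβ = 265.74, so Var = αβ/[(α+β)²(α+β+1)] = 265.74/63190.125 = 0.00421.

0.00421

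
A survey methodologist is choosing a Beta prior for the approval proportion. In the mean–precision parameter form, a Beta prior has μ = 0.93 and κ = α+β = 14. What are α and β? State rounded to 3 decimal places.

α = μκ = 0.93×14 = 13.020 and β = (1−μ)κ = 0.07×14 = 0.980.

α = 13.020, β = 0.980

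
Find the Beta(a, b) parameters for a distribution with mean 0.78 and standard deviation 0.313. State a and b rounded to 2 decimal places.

First σ² = 0.097969. Setting a = μn, b = (1−μ)n with n = a+b,
μ(1−μ)/(n+1) = 0.097969 ⇒ n+1 = 0.1716/0.097969 = 1.7516 ⇒ n = 0.7516.
Hence a = 0.78×0.7516 = 0.59, b = 0.22×0.7516 = 0.17.

a = 0.59, b = 0.17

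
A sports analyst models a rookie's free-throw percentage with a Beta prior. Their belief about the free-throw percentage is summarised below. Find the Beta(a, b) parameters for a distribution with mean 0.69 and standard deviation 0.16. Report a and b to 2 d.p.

a = 5.08, b = 2.28

Variance = 0.16² = 0.0256. The moment-matching identity a+b = μ(1−μ)/Var − 1 gives
a+b = 0.2139/0.0256 − 1 = 7.3555, so a = μ·7.3555 = 5.08 and b = (1−μ)·7.3555 = 2.28.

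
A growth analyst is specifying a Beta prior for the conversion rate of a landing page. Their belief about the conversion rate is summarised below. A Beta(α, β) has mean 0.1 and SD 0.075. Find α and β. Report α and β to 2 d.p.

α = 1.50, β = 13.50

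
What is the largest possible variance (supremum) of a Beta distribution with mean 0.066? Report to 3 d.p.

For fixed mean μ the Beta variance is μ(1−μ)/(α+β+1), increasing as α+β decreases.
Its least upper bound (not attained) is μ(1−μ) = 0.066·0.934 = 0.062.

0.062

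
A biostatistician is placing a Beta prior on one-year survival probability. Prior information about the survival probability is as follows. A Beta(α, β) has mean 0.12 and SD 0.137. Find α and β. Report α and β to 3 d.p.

Variance = 0.137² = 0.018769. The moment-matching identity α+β = μ(1−μ)/Var − 1 gives
α+β = 0.1056/0.018769 − 1 = 4.6263, so α = μ·4.6263 = 0.555 and β = (1−μ)·4.6263 = 4.071.

α = 0.555, β = 4.071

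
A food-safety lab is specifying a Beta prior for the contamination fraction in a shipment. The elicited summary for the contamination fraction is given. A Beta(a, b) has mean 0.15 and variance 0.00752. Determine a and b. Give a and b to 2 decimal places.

By moment matching, a+b = μ(1−μ)/σ² − 1 = (0.15·0.85)/0.00752 − 1 = 16.9548 − 1 = 15.9548.
Since a/(a+b) = μ, a = 0.15·15.9548 = 2.39 and b = 0.85·15.9548 = 13.56.

a = 2.39, b = 13.56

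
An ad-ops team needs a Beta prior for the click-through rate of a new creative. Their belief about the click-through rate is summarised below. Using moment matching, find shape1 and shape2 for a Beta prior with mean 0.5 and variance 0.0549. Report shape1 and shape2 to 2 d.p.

shape1 = 1.78, shape2 = 1.78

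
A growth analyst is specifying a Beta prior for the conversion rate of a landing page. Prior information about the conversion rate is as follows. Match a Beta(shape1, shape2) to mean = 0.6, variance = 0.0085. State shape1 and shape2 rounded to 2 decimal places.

shape1 = 16.34, shape2 = 10.89

Let s = shape1+shape2. The Beta variance is μ(1−μ)/(s+1).
So s+1 = μ(1−μ)/σ² = (0.6×0.4)/0.0085 = 0.24/0.0085 = 28.2353, giving s = 27.2353.
Then shape1 = μs = 0.6×27.2353 = 16.34 and shape2 = (1−μ)s = 0.4×27.2353 = 10.89.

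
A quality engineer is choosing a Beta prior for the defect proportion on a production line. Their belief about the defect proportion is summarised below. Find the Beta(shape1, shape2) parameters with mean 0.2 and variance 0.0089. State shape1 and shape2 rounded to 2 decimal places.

shape1 = 3.40, shape2 = 13.58

By moment matching, shape1+shape2 = μ(1−μ)/σ² − 1 = (0.2·0.8)/0.0089 − 1 = 17.9775 − 1 = 16.9775.
Since shape1/(shape1+shape2) = μ, shape1 = 0.2·16.9775 = 3.40 and shape2 = 0.8·16.9775 = 13.58.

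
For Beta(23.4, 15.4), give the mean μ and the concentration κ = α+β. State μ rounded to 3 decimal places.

κ = α+β = 23.4+15.4 = 38.8; μ = α/κ = 23.4/38.8 = 0.603.

μ = 0.603, κ = 38.8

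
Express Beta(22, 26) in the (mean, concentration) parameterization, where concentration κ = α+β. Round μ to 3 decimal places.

κ = α+β = 22+26 = 48; μ = α/κ = 22/48 = 0.458.

μ = 0.458, κ = 48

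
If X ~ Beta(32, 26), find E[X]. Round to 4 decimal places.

E[X] = α/(α+β) = 32/58 = 0.5517.

0.5517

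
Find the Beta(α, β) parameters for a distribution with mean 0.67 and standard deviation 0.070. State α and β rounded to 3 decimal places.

α = 29.562, β = 14.560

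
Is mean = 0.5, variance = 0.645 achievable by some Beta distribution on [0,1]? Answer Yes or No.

No

A Beta with mean μ has variance μ(1−μ)/(α+β+1) < μ(1−μ).
Here μ(1−μ) = 0.5×0.5 = 0.25, and 0.645 ≥ 0.25.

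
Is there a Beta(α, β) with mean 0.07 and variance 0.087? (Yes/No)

No

The Beta variance bound is σ² < μ(1−μ).
Here μ(1−μ) = 0.07×0.93 = 0.0651, and 0.087 ≥ 0.0651.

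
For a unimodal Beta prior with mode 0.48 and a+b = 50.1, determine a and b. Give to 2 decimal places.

a = 24.09, b = 26.01

For a,b>1 the mode is (a−1)/(a+b−2), so a = mode·(κ−2)+1 = 0.48×48.1+1 = 24.09.
And b = (1−mode)·(κ−2)+1 = 0.52×48.1+1 = 26.01.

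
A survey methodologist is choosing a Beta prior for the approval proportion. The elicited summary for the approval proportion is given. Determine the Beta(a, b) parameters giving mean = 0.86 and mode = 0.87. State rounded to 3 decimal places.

With s = a+b: μ = a/s and mode = (a−1)/(s−2). Eliminating a = μs,
μs − 1 = m(s−2) ⇒ s(μ−m) = 1−2m ⇒ s = -0.74/-0.01 = 74.0000.
So a = μs = 63.640, b = (1−μ)s = 10.360.

a = 63.640, b = 10.360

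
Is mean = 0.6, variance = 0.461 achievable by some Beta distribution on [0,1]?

A Beta with mean μ has variance μ(1−μ)/(α+β+1) < μ(1−μ).
Here μ(1−μ) = 0.6×0.4 = 0.24, and 0.461 ≥ 0.24.

No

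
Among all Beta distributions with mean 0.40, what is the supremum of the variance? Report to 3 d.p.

Var = μ(1−μ)/(α+β+1), which approaches μ(1−μ) as α+β → 0.
So the supremum is μ(1−μ) = 0.40×0.60 = 0.240.

0.240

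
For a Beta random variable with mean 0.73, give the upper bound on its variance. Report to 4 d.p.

0.1971

For fixed mean μ the Beta variance is μ(1−μ)/(α+β+1), increasing as α+β decreases.
Its least upper bound (not attained) is μ(1−μ) = 0.73·0.27 = 0.1971.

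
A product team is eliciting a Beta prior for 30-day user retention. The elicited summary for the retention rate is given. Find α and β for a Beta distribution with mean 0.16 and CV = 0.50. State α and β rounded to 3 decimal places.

α = 3.200, β = 16.800

Var = (CV·μ)² = (0.50×0.16)² = 0.006400.
α+β = μ(1−μ)/Var − 1 = 0.1344/0.006400 − 1 = 20.0000.
Thus α = 0.16·20.0000 = 3.200 and β = 0.84·20.0000 = 16.800.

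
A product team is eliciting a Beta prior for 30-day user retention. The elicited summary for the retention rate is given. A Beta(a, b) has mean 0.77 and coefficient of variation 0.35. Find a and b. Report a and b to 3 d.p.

a = 1.108, b = 0.331

σ = CV·μ = 0.35×0.77 = 0.26950, so σ² = 0.072630.
s+1 = μ(1−μ)/σ² = 0.1771/0.072630 = 2.4384, so s = a+b = 1.4384.
a = μs = 1.108, b = (1−μ)s = 0.331.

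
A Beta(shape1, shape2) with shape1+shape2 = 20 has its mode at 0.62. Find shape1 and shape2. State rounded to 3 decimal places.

Mode = (shape1−1)/(κ−2) with κ = shape1+shape2, so shape1−1 = 0.62·18 = 11.160.
shape1 = 12.160; shape2 = κ − shape1 = 7.840.

shape1 = 12.160, shape2 = 7.840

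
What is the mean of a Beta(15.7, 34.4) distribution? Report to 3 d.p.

The Beta mean is α/(α+β) = 15.7/(15.7+34.4) = 0.313.

0.313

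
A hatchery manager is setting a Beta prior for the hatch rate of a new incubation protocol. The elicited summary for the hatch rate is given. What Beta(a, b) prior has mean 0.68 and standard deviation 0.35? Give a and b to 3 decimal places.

First σ² = 0.1225. Setting a = μn, b = (1−μ)n with n = a+b,
μ(1−μ)/(n+1) = 0.1225 ⇒ n+1 = 0.2176/0.1225 = 1.7763 ⇒ n = 0.7763.
Hence a = 0.68×0.7763 = 0.528, b = 0.32×0.7763 = 0.248.

a = 0.528, b = 0.248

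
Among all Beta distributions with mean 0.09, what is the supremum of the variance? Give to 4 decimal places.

For fixed mean μ the Beta variance is μ(1−μ)/(α+β+1), increasing as α+β decreases.
Its least upper bound (not attained) is μ(1−μ) = 0.09·0.91 = 0.0819.

0.0819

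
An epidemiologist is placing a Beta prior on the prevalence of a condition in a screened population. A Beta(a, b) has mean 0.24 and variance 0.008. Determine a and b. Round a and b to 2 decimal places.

a = 5.23, b = 16.57

By moment matching, a+b = μ(1−μ)/σ² − 1 = (0.24·0.76)/0.008 − 1 = 22.8000 − 1 = 21.8000.
Since a/(a+b) = μ, a = 0.24·21.8000 = 5.23 and b = 0.76·21.8000 = 16.57.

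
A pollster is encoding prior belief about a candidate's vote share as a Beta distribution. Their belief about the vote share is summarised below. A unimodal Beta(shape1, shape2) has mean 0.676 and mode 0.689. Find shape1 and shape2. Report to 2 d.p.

Let s = shape1+shape2. Mean gives shape1 = μs = 0.676s; mode gives (shape1−1)/(s−2) = 0.689.
Substituting: 0.676s − 1 = 0.689(s−2) = 0.689s − 1.378, so -0.013s = -0.378 and s = 29.0769.
Then shape1 = 0.676×29.0769 = 19.66 and shape2 = s−shape1 = 9.42.

shape1 = 19.66, shape2 = 9.42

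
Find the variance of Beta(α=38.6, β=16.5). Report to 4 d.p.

0.0037

Var = αβ/[(α+β)²(α+β+1)] = (38.6×16.5)/(55.1²×56.1) = 636.90/170320.161 = 0.0037.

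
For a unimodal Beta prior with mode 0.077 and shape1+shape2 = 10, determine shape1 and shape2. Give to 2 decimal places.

shape1 = 1.62, shape2 = 8.38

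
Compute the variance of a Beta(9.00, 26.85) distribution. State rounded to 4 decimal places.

0.0051

α+β = 35.85 and αβ = 241.6500, so Var = αβ/[(α+β)²(α+β+1)] = 241.6500/47360.449125 = 0.0051.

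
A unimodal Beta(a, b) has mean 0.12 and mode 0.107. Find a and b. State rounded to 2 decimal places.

a = 7.26, b = 53.21

Let s = a+b. Mean gives a = μs = 0.12s; mode gives (a−1)/(s−2) = 0.107.
Substituting: 0.12s − 1 = 0.107(s−2) = 0.107s − 0.214, so 0.013s = 0.786 and s = 60.4615.
Then a = 0.12×60.4615 = 7.26 and b = s−a = 53.21.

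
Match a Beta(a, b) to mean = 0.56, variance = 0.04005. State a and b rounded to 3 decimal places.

Write ν = a+b; then a = μν and Var = μ(1−μ)/(ν+1).
ν = μ(1−μ)/Var − 1 = 0.2464/0.04005 − 1 = 5.1523.
a = 0.56·5.1523 = 2.885, b = 0.44·5.1523 = 2.267.

a = 2.885, b = 2.267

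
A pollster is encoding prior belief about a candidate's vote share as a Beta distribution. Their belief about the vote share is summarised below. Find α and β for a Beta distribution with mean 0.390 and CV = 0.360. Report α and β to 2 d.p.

α = 4.32, β = 6.75

Var = (CV·μ)² = (0.360×0.390)² = 0.019712.
α+β = μ(1−μ)/Var − 1 = 0.237900/0.019712 − 1 = 11.0687.
Thus α = 0.390·11.0687 = 4.32 and β = 0.610·11.0687 = 6.75.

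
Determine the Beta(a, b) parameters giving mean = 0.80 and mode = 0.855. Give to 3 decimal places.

a = 10.327, b = 2.582

With s = a+b: μ = a/s and mode = (a−1)/(s−2). Eliminating a = μs,
μs − 1 = m(s−2) ⇒ s(μ−m) = 1−2m ⇒ s = -0.710/-0.055 = 12.9091.
So a = μs = 10.327, b = (1−μ)s = 2.582.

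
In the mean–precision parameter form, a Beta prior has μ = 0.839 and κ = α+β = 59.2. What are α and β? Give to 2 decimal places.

α = 49.67, β = 9.53

α = μκ = 0.839×59.2 = 49.67 and β = (1−μ)κ = 0.161×59.2 = 9.53.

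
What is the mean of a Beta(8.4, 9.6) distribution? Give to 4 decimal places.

The Beta mean is α/(α+β) = 8.4/(8.4+9.6) = 0.4667.

0.4667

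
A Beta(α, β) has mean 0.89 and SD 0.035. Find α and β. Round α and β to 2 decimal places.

α = 70.24, β = 8.68

σ² = 0.035² = 0.001225.
With s = α+β, Var = μ(1−μ)/(s+1), so s+1 = (0.89×0.11)/0.001225 = 79.9184 and s = 78.9184.
α = μs = 70.24, β = (1−μ)s = 8.68.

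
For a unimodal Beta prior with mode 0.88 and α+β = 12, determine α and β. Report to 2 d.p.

Since the density peak of Beta(α,β) is at (α−1)/(α+β−2),
α = 1 + 0.88(12−2) = 9.80 and β = 12 − 9.80 = 2.20.

α = 9.80, β = 2.20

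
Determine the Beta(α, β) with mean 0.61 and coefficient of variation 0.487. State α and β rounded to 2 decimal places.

α = 1.03, β = 0.66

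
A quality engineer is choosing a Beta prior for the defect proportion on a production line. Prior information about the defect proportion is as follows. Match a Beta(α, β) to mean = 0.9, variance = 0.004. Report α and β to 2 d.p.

Let s = α+β. The Beta variance is μ(1−μ)/(s+1).
So s+1 = μ(1−μ)/σ² = (0.9×0.1)/0.004 = 0.09/0.004 = 22.5000, giving s = 21.5000.
Then α = μs = 0.9×21.5000 = 19.35 and β = (1−μ)s = 0.1×21.5000 = 2.15.

α = 19.35, β = 2.15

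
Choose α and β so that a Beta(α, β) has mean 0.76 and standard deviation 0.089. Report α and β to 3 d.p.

α = 16.741, β = 5.287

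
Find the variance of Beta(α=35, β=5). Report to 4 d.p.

α+β = 40 and αβ = 175, so Var = αβ/[(α+β)²(α+β+1)] = 175/65600 = 0.0027.

0.0027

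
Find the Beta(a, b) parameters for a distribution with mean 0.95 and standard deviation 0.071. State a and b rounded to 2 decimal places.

a = 8.00, b = 0.42

First σ² = 0.005041. Setting a = μn, b = (1−μ)n with n = a+b,
μ(1−μ)/(n+1) = 0.005041 ⇒ n+1 = 0.0475/0.005041 = 9.4227 ⇒ n = 8.4227.
Hence a = 0.95×8.4227 = 8.00, b = 0.05×8.4227 = 0.42.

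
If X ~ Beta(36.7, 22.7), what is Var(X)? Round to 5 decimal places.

Var = αβ/[(α+β)²(α+β+1)] = (36.7×22.7)/(59.4²×60.4) = 833.09/213112.944 = 0.00391.

0.00391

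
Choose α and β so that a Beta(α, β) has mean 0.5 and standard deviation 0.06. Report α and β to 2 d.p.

α = 34.22, β = 34.22

First σ² = 0.0036. Setting α = μn, β = (1−μ)n with n = α+β,
μ(1−μ)/(n+1) = 0.0036 ⇒ n+1 = 0.25/0.0036 = 69.4444 ⇒ n = 68.4444.
Hence α = 0.5×68.4444 = 34.22, β = 0.5×68.4444 = 34.22.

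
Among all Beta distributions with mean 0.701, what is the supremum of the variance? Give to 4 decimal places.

For fixed mean μ the Beta variance is μ(1−μ)/(α+β+1), increasing as α+β decreases.
Its least upper bound (not attained) is μ(1−μ) = 0.701·0.299 = 0.2096.

0.2096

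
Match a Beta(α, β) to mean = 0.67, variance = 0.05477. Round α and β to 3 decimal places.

By moment matching, α+β = μ(1−μ)/σ² − 1 = (0.67·0.33)/0.05477 − 1 = 4.0369 − 1 = 3.0369.
Since α/(α+β) = μ, α = 0.67·3.0369 = 2.035 and β = 0.33·3.0369 = 1.002.

α = 2.035, β = 1.002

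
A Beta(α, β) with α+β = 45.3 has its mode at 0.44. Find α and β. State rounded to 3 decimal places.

α = 20.052, β = 25.248

Mode = (α−1)/(κ−2) with κ = α+β, so α−1 = 0.44·43.3 = 19.052.
α = 20.052; β = κ − α = 25.248.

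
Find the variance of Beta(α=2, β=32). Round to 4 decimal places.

0.0016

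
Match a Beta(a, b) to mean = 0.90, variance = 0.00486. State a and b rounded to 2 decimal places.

a = 15.77, b = 1.75

By moment matching, a+b = μ(1−μ)/σ² − 1 = (0.90·0.10)/0.00486 − 1 = 18.5185 − 1 = 17.5185.
Since a/(a+b) = μ, a = 0.90·17.5185 = 15.77 and b = 0.10·17.5185 = 1.75.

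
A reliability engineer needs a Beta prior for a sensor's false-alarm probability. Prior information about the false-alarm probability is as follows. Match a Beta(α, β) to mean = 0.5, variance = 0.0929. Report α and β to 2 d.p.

α = 0.85, β = 0.85

Write ν = α+β; then α = μν and Var = μ(1−μ)/(ν+1).
ν = μ(1−μ)/Var − 1 = 0.25/0.0929 − 1 = 1.6911.
α = 0.5·1.6911 = 0.85, β = 0.5·1.6911 = 0.85.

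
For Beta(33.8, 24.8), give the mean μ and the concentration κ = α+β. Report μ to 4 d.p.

κ = α+β = 33.8+24.8 = 58.6; μ = α/κ = 33.8/58.6 = 0.5768.

μ = 0.5768, κ = 58.6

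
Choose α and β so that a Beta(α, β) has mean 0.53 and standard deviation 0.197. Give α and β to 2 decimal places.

Variance = 0.197² = 0.038809. The moment-matching identity α+β = μ(1−μ)/Var − 1 gives
α+β = 0.2491/0.038809 − 1 = 5.4186, so α = μ·5.4186 = 2.87 and β = (1−μ)·5.4186 = 2.55.

α = 2.87, β = 2.55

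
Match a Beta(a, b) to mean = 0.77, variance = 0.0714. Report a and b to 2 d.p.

By moment matching, a+b = μ(1−μ)/σ² − 1 = (0.77·0.23)/0.0714 − 1 = 2.4804 − 1 = 1.4804.
Since a/(a+b) = μ, a = 0.77·1.4804 = 1.14 and b = 0.23·1.4804 = 0.34.

a = 1.14, b = 0.34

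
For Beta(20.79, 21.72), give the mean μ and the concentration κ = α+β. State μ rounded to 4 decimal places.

κ = α+β = 20.79+21.72 = 42.51; μ = α/κ = 20.79/42.51 = 0.4891.

μ = 0.4891, κ = 42.51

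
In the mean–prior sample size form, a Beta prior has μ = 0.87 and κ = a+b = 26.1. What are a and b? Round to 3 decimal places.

Split κ in proportion μ : (1−μ): a = 0.87·26.1 = 22.707, b = 26.1 − 22.707 = 3.393.

a = 22.707, b = 3.393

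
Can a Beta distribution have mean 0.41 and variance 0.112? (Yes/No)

Yes

For any Beta, Var(X) < E[X]·(1−E[X]).
Here μ(1−μ) = 0.41×0.59 = 0.2419, and 0.112 < 0.2419.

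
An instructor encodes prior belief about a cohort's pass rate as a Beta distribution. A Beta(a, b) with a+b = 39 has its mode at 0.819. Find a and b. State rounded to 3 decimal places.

a = 31.303, b = 7.697

Mode = (a−1)/(κ−2) with κ = a+b, so a−1 = 0.819·37 = 30.303.
a = 31.303; b = κ − a = 7.697.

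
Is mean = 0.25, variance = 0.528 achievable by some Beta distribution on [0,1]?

No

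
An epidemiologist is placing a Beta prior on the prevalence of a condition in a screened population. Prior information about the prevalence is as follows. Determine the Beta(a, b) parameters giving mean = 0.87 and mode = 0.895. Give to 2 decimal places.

a = 27.49, b = 4.11

With s = a+b: μ = a/s and mode = (a−1)/(s−2). Eliminating a = μs,
μs − 1 = m(s−2) ⇒ s(μ−m) = 1−2m ⇒ s = -0.790/-0.025 = 31.6000.
So a = μs = 27.49, b = (1−μ)s = 4.11.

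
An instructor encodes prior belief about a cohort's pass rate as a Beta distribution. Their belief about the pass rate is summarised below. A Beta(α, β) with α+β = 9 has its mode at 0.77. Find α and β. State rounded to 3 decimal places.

α = 6.390, β = 2.610

For α,β>1 the mode is (α−1)/(α+β−2), so α = mode·(κ−2)+1 = 0.77×7+1 = 6.390.
And β = (1−mode)·(κ−2)+1 = 0.23×7+1 = 2.610.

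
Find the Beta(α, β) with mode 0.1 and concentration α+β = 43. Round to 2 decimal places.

α = 5.10, β = 37.90

Since the density peak of Beta(α,β) is at (α−1)/(α+β−2),
α = 1 + 0.1(43−2) = 5.10 and β = 43 − 5.10 = 37.90.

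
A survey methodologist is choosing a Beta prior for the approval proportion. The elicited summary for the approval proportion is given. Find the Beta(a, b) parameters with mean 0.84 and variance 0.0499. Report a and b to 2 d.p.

a = 1.42, b = 0.27

Write ν = a+b; then a = μν and Var = μ(1−μ)/(ν+1).
ν = μ(1−μ)/Var − 1 = 0.1344/0.0499 − 1 = 1.6934.
a = 0.84·1.6934 = 1.42, b = 0.16·1.6934 = 0.27.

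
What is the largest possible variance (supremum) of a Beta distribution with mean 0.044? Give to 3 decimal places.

0.042

Var = μ(1−μ)/(α+β+1), which approaches μ(1−μ) as α+β → 0.
So the supremum is μ(1−μ) = 0.044×0.956 = 0.042.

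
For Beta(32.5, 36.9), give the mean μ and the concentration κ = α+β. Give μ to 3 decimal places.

μ = 0.468, κ = 69.4

κ = α+β = 32.5+36.9 = 69.4; μ = α/κ = 32.5/69.4 = 0.468.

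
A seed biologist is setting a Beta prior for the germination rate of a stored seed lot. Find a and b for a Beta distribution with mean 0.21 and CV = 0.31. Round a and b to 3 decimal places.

a = 8.011, b = 30.135

Var = (CV·μ)² = (0.31×0.21)² = 0.004238.
a+b = μ(1−μ)/Var − 1 = 0.1659/0.004238 − 1 = 38.1457.
Thus a = 0.21·38.1457 = 8.011 and b = 0.79·38.1457 = 30.135.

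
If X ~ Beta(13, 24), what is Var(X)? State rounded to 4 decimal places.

0.0060

Var = αβ/[(α+β)²(α+β+1)] = (13×24)/(37²×38) = 312/52022 = 0.0060.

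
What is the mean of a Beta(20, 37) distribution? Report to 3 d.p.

0.351

E[X] = α/(α+β) = 20/57 = 0.351.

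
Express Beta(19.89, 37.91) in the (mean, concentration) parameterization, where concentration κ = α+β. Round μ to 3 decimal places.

μ = 0.344, κ = 57.80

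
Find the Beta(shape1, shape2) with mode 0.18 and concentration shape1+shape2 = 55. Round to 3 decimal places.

shape1 = 10.540, shape2 = 44.460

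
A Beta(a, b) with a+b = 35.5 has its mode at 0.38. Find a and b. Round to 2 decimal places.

a = 13.73, b = 21.77

For a,b>1 the mode is (a−1)/(a+b−2), so a = mode·(κ−2)+1 = 0.38×33.5+1 = 13.73.
And b = (1−mode)·(κ−2)+1 = 0.62×33.5+1 = 21.77.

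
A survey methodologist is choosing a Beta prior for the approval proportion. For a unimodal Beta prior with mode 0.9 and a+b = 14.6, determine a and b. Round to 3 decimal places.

a = 12.340, b = 2.260

For a,b>1 the mode is (a−1)/(a+b−2), so a = mode·(κ−2)+1 = 0.9×12.6+1 = 12.340.
And b = (1−mode)·(κ−2)+1 = 0.1×12.6+1 = 2.260.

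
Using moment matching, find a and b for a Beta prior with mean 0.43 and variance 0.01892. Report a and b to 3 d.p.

Let s = a+b. The Beta variance is μ(1−μ)/(s+1).
So s+1 = μ(1−μ)/σ² = (0.43×0.57)/0.01892 = 0.2451/0.01892 = 12.9545, giving s = 11.9545.
Then a = μs = 0.43×11.9545 = 5.140 and b = (1−μ)s = 0.57×11.9545 = 6.814.

a = 5.140, b = 6.814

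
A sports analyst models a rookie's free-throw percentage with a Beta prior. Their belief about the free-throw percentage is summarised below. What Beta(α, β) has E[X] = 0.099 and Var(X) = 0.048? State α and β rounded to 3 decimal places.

α = 0.085, β = 0.773

Write ν = α+β; then α = μν and Var = μ(1−μ)/(ν+1).
ν = μ(1−μ)/Var − 1 = 0.089199/0.048 − 1 = 0.8583.
α = 0.099·0.8583 = 0.085, β = 0.901·0.8583 = 0.773.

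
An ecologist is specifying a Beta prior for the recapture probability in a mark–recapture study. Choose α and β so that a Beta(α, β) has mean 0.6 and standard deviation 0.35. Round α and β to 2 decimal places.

Variance = 0.35² = 0.1225. The moment-matching identity α+β = μ(1−μ)/Var − 1 gives
α+β = 0.24/0.1225 − 1 = 0.9592, so α = μ·0.9592 = 0.58 and β = (1−μ)·0.9592 = 0.38.

α = 0.58, β = 0.38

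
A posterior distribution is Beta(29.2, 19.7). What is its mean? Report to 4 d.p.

E[X] = α/(α+β) = 29.2/48.9 = 0.5971.

0.5971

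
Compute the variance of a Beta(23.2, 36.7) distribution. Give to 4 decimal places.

α+β = 59.9 and αβ = 851.44, so Var = αβ/[(α+β)²(α+β+1)] = 851.44/218509.809 = 0.0039.

0.0039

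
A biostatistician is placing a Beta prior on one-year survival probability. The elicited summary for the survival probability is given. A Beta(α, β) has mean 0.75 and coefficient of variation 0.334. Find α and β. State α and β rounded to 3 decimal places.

σ = CV·μ = 0.334×0.75 = 0.25050, so σ² = 0.062750.
s+1 = μ(1−μ)/σ² = 0.1875/0.062750 = 2.9880, so s = α+β = 1.9880.
α = μs = 1.491, β = (1−μ)s = 0.497.

α = 1.491, β = 0.497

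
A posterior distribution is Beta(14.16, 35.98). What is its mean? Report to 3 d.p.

The Beta mean is α/(α+β) = 14.16/(14.16+35.98) = 0.282.

0.282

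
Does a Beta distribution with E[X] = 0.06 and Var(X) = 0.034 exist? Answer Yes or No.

Yes

For any Beta, Var(X) < E[X]·(1−E[X]).
Here μ(1−μ) = 0.06×0.94 = 0.0564, and 0.034 < 0.0564.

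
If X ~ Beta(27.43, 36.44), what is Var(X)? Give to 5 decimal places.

Var = αβ/[(α+β)²(α+β+1)] = (27.43×36.44)/(63.87²×64.87) = 999.5492/264629.179503 = 0.00378.

0.00378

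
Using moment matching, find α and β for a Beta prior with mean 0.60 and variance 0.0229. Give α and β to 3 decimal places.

Let s = α+β. The Beta variance is μ(1−μ)/(s+1).
So s+1 = μ(1−μ)/σ² = (0.60×0.40)/0.0229 = 0.2400/0.0229 = 10.4803, giving s = 9.4803.
Then α = μs = 0.60×9.4803 = 5.688 and β = (1−μ)s = 0.40×9.4803 = 3.792.

α = 5.688, β = 3.792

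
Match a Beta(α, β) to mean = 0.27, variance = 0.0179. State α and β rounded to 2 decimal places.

Let s = α+β. The Beta variance is μ(1−μ)/(s+1).
So s+1 = μ(1−μ)/σ² = (0.27×0.73)/0.0179 = 0.1971/0.0179 = 11.0112, giving s = 10.0112.
Then α = μs = 0.27×10.0112 = 2.70 and β = (1−μ)s = 0.73×10.0112 = 7.31.

α = 2.70, β = 7.31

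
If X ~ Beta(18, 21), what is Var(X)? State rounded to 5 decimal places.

Var = αβ/[(α+β)²(α+β+1)] = (18×21)/(39²×40) = 378/60840 = 0.00621.

0.00621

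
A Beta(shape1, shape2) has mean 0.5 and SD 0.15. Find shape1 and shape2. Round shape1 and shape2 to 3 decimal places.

σ² = 0.15² = 0.0225.
With s = shape1+shape2, Var = μ(1−μ)/(s+1), so s+1 = (0.5×0.5)/0.0225 = 11.1111 and s = 10.1111.
shape1 = μs = 5.056, shape2 = (1−μ)s = 5.056.

shape1 = 5.056, shape2 = 5.056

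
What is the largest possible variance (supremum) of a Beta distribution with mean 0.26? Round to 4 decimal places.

For fixed mean μ the Beta variance is μ(1−μ)/(α+β+1), increasing as α+β decreases.
Its least upper bound (not attained) is μ(1−μ) = 0.26·0.74 = 0.1924.

0.1924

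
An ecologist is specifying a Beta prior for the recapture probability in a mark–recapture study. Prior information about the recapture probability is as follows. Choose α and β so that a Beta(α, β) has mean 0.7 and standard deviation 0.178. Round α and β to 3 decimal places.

Variance = 0.178² = 0.031684. The moment-matching identity α+β = μ(1−μ)/Var − 1 gives
α+β = 0.21/0.031684 − 1 = 5.6280, so α = μ·5.6280 = 3.940 and β = (1−μ)·5.6280 = 1.688.

α = 3.940, β = 1.688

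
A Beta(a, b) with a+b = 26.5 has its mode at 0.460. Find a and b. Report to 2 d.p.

For a,b>1 the mode is (a−1)/(a+b−2), so a = mode·(κ−2)+1 = 0.460×24.5+1 = 12.27.
And b = (1−mode)·(κ−2)+1 = 0.540×24.5+1 = 14.23.

a = 12.27, b = 14.23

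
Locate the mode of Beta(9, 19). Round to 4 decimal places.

0.3077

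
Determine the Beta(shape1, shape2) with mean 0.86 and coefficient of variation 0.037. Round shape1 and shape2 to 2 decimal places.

σ = CV·μ = 0.037×0.86 = 0.03182, so σ² = 0.001013.
s+1 = μ(1−μ)/σ² = 0.1204/0.001013 = 118.9121, so s = shape1+shape2 = 117.9121.
shape1 = μs = 101.40, shape2 = (1−μ)s = 16.51.

shape1 = 101.40, shape2 = 16.51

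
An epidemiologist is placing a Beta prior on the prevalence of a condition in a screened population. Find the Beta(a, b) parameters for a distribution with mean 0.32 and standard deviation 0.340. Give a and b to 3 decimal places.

a = 0.282, b = 0.600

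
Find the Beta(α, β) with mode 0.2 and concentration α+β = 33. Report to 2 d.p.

α = 7.20, β = 25.80

Mode = (α−1)/(κ−2) with κ = α+β, so α−1 = 0.2·31 = 6.20.
α = 7.20; β = κ − α = 25.80.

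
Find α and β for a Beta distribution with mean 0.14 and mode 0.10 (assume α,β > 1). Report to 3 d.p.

α = 2.800, β = 17.200

Let s = α+β. Mean gives α = μs = 0.14s; mode gives (α−1)/(s−2) = 0.10.
Substituting: 0.14s − 1 = 0.10(s−2) = 0.10s − 0.20, so 0.04s = 0.80 and s = 20.0000.
Then α = 0.14×20.0000 = 2.800 and β = s−α = 17.200.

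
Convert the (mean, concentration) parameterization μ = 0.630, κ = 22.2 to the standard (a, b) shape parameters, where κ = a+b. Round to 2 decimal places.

a = μκ = 0.630×22.2 = 13.99 and b = (1−μ)κ = 0.370×22.2 = 8.21.

a = 13.99, b = 8.21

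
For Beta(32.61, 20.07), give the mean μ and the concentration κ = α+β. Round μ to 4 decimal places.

μ = 0.6190, κ = 52.68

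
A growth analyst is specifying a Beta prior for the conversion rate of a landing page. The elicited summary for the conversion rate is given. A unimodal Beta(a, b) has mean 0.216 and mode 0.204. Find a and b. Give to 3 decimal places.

a = 10.656, b = 38.677

With s = a+b: μ = a/s and mode = (a−1)/(s−2). Eliminating a = μs,
μs − 1 = m(s−2) ⇒ s(μ−m) = 1−2m ⇒ s = 0.592/0.012 = 49.3333.
So a = μs = 10.656, b = (1−μ)s = 38.677.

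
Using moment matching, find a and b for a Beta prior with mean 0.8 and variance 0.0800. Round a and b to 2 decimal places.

By moment matching, a+b = μ(1−μ)/σ² − 1 = (0.8·0.2)/0.0800 − 1 = 2.0000 − 1 = 1.0000.
Since a/(a+b) = μ, a = 0.8·1.0000 = 0.80 and b = 0.2·1.0000 = 0.20.

a = 0.80, b = 0.20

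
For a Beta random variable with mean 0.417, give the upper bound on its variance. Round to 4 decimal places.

0.2431

For fixed mean μ the Beta variance is μ(1−μ)/(α+β+1), increasing as α+β decreases.
Its least upper bound (not attained) is μ(1−μ) = 0.417·0.583 = 0.2431.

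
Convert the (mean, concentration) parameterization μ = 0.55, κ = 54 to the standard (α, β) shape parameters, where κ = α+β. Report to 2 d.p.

α = 29.70, β = 24.30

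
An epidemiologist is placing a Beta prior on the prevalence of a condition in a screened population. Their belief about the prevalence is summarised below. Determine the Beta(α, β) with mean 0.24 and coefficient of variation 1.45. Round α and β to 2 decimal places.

α = 0.12, β = 0.38

σ = CV·μ = 1.45×0.24 = 0.34800, so σ² = 0.121104.
s+1 = μ(1−μ)/σ² = 0.1824/0.121104 = 1.5061, so s = α+β = 0.5061.
α = μs = 0.12, β = (1−μ)s = 0.38.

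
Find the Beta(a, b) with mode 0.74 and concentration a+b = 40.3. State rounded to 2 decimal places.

Since the density peak of Beta(a,b) is at (a−1)/(a+b−2),
a = 1 + 0.74(40.3−2) = 29.34 and b = 40.3 − 29.34 = 10.96.

a = 29.34, b = 10.96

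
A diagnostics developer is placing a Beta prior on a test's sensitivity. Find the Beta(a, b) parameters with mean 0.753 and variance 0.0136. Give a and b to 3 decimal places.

By moment matching, a+b = μ(1−μ)/σ² − 1 = (0.753·0.247)/0.0136 − 1 = 13.6758 − 1 = 12.6758.
Since a/(a+b) = μ, a = 0.753·12.6758 = 9.545 and b = 0.247·12.6758 = 3.131.

a = 9.545, b = 3.131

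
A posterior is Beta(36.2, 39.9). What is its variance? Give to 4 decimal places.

0.0032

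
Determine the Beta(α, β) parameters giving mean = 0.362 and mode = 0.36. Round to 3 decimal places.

α = 50.680, β = 89.320

With s = α+β: μ = α/s and mode = (α−1)/(s−2). Eliminating α = μs,
μs − 1 = m(s−2) ⇒ s(μ−m) = 1−2m ⇒ s = 0.28/0.002 = 140.0000.
So α = μs = 50.680, β = (1−μ)s = 89.320.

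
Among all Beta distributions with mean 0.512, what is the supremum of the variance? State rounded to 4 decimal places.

0.2499

For fixed mean μ the Beta variance is μ(1−μ)/(α+β+1), increasing as α+β decreases.
Its least upper bound (not attained) is μ(1−μ) = 0.512·0.488 = 0.2499.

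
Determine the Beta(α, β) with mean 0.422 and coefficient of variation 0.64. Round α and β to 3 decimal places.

α = 0.989, β = 1.355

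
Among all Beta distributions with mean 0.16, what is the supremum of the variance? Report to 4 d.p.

Var = μ(1−μ)/(α+β+1), which approaches μ(1−μ) as α+β → 0.
So the supremum is μ(1−μ) = 0.16×0.84 = 0.1344.

0.1344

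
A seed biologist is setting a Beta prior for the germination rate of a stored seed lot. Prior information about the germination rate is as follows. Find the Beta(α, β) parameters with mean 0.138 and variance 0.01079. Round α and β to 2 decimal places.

α = 1.38, β = 8.64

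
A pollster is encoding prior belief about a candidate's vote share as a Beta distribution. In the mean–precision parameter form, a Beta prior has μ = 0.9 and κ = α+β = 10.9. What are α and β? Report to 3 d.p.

α = 9.810, β = 1.090

α = μκ = 0.9×10.9 = 9.810 and β = (1−μ)κ = 0.1×10.9 = 1.090.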